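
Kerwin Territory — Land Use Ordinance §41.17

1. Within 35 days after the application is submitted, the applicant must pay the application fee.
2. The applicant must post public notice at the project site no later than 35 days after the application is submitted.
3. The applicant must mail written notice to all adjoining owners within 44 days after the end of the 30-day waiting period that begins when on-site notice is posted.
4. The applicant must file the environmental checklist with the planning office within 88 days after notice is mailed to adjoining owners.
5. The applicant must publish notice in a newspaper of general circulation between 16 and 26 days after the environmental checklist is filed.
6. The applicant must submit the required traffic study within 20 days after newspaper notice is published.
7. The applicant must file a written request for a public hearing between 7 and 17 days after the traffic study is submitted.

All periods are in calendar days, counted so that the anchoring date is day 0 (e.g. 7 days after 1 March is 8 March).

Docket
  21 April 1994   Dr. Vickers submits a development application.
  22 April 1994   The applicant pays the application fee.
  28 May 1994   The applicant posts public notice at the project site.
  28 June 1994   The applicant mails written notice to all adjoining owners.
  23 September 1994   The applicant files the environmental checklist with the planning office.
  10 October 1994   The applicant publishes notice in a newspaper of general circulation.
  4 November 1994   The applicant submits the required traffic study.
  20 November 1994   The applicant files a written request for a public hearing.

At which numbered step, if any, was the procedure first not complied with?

Step 2

Step 1: 35 days after 21 April 1994 (when the application is submitted) is 26 May 1994; completed 22 April 1994, before the deadline.
Step 2: 35 days after 21 April 1994 (when the application is submitted) is 26 May 1994; not done until 28 May 1994, 2 days after the deadline.
No need to go further; step 2 was not satisfied.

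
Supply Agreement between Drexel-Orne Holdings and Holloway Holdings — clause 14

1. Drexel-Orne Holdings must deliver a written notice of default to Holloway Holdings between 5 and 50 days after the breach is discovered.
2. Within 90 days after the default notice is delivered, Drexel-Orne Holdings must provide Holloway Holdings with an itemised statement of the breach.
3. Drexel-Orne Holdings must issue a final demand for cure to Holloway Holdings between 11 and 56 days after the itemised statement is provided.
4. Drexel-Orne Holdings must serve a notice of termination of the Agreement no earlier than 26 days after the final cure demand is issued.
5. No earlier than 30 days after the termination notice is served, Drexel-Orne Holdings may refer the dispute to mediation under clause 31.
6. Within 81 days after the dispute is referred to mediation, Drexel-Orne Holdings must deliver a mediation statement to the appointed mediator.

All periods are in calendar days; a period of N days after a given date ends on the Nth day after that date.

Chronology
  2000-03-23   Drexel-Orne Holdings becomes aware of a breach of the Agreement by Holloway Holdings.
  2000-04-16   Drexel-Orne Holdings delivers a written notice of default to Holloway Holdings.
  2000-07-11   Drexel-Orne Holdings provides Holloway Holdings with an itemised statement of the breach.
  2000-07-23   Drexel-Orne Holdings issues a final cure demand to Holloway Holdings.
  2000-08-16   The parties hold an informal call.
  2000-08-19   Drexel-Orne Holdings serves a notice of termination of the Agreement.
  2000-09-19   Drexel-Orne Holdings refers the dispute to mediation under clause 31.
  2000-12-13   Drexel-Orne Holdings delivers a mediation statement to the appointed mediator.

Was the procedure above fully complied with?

Step 1 — 5 and 50 days from 2000-03-23 (when the breach is discovered) are 2000-03-28 and 2000-05-12 respectively; done 2000-04-16, which is between those dates.
Step 2 — counting 90 days from 2000-04-16 (when the default notice is delivered) gives a deadline of 2000-07-15; 2000-07-11 is within that limit.
Step 3 — 11 and 56 days from 2000-07-11 (when the itemised statement is provided) are 2000-07-22 and 2000-09-05 respectively; done 2000-07-23 — within the window.
Step 4 — must wait 26 days from 2000-07-23 (when the final cure demand is issued), so not before 2000-08-18; 2000-08-19 is on or after that date.
Step 5 — must wait 30 days from 2000-08-19 (when the termination notice is served), so not before 2000-09-18; done 2000-09-19, after the minimum wait.
Step 6 — counting 81 days from 2000-09-19 (when the dispute is referred to mediation) gives a deadline of 2000-12-09; 2000-12-13 misses that deadline by 4 days.
That is the first point of non-compliance.

No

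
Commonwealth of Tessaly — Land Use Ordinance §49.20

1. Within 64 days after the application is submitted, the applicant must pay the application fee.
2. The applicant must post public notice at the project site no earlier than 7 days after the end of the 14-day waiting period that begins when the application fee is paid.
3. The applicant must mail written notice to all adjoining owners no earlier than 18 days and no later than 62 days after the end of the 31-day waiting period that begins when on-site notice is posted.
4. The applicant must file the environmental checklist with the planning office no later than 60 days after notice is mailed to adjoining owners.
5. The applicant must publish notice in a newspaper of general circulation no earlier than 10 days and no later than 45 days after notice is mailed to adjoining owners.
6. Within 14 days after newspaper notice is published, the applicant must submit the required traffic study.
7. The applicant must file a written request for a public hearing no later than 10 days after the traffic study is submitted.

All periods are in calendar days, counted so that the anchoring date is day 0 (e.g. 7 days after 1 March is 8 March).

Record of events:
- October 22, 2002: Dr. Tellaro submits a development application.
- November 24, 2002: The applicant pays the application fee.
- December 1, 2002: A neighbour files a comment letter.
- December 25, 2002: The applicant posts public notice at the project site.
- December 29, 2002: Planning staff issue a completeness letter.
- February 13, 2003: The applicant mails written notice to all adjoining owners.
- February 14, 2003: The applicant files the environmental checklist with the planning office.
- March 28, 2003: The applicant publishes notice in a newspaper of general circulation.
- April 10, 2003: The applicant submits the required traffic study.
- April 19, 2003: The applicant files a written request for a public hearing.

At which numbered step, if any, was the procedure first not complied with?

None — every step was satisfied

Step 1 — counting 64 days from October 22, 2002 (when the application is submitted) gives a deadline of December 25, 2002; November 24, 2002 is within that limit.
Step 2 — must wait 7 days from December 8, 2002 (end of the 14-day waiting period, which began when the application fee is paid on November 24, 2002), so not before December 15, 2002; done December 25, 2002 — permitted.
Step 3 — 18 and 62 days from January 25, 2003 (end of the 31-day waiting period, which began when on-site notice is posted on December 25, 2002) are February 12, 2003 and March 28, 2003 respectively; done February 13, 2003 — within the window.
Step 4 — counting 60 days from February 13, 2003 (when notice is mailed to adjoining owners) gives a deadline of April 14, 2003; done February 14, 2003 — timely.
Step 5 — 10 and 45 days from February 13, 2003 (when notice is mailed to adjoining owners) are February 23, 2003 and March 30, 2003 respectively; done March 28, 2003, which is between those dates.
Step 6 — counting 14 days from March 28, 2003 (when newspaper notice is published) gives a deadline of April 11, 2003; done April 10, 2003 — timely.
Step 7 — counting 10 days from April 10, 2003 (when the traffic study is submitted) gives a deadline of April 20, 2003; April 19, 2003 is within that limit.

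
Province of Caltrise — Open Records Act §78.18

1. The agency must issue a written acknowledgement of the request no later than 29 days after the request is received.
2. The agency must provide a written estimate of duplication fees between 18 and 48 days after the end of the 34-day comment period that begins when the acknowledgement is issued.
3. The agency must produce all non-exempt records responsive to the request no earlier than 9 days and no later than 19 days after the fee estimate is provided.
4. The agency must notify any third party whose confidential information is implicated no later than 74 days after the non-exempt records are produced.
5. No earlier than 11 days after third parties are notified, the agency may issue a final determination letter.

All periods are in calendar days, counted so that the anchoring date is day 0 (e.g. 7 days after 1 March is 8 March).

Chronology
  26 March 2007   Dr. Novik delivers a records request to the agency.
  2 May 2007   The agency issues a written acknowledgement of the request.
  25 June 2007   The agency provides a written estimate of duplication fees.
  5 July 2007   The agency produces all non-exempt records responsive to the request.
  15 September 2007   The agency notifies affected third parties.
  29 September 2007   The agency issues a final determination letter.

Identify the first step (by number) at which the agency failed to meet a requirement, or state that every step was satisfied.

Step 1 — counting 29 days from 26 March 2007 (when the request is received) gives a deadline of 24 April 2007; 2 May 2007 misses that deadline by 8 days.

Step 1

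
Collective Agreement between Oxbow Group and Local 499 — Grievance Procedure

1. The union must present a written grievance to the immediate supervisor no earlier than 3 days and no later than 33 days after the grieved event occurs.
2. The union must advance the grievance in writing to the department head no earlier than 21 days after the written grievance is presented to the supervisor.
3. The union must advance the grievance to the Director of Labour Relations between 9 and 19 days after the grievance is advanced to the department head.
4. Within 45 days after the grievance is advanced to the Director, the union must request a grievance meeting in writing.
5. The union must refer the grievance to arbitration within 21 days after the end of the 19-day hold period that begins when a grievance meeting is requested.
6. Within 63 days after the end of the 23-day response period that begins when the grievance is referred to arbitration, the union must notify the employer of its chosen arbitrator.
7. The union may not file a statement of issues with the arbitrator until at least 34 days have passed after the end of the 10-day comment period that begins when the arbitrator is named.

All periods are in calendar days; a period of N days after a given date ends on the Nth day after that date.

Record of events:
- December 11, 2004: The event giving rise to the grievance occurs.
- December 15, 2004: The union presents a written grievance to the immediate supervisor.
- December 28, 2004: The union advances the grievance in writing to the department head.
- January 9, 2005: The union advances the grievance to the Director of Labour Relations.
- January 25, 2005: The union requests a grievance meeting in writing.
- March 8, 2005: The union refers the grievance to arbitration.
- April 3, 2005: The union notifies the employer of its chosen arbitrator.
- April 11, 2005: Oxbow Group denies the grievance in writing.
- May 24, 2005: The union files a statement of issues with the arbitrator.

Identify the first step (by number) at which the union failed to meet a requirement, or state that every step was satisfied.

(1) the permitted window runs from December 11, 2004 + 3 = December 14, 2004 to December 11, 2004 + 33 = January 13, 2005; done December 15, 2004, which is between those dates.
(2) permitted from December 15, 2004 + 21 days = January 5, 2005 onward; acted on December 28, 2004, 8 days prematurely.
Later steps need not be reached.

Step 2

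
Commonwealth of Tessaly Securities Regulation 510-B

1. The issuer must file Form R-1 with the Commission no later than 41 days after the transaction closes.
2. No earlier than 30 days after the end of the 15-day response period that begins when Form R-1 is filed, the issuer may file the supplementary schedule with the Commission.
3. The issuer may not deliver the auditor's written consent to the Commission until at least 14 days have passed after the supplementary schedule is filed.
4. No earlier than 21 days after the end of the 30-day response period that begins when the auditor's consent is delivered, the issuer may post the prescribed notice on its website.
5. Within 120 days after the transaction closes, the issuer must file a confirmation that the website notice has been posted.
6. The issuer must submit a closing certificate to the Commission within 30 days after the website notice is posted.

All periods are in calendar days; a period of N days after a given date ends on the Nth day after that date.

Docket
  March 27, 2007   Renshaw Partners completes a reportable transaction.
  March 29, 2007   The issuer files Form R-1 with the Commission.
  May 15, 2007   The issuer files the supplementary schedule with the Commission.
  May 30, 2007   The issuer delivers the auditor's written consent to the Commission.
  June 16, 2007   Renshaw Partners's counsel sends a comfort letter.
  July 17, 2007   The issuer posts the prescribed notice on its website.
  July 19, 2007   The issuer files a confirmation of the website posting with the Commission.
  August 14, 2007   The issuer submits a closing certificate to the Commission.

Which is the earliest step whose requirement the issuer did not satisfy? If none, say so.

Step 4

(1) due by March 27, 2007 + 41 days = May 7, 2007; done March 29, 2007 — timely.
(2) permitted from April 13, 2007 + 30 days = May 13, 2007 onward; done May 15, 2007 — permitted.
(3) permitted from May 15, 2007 + 14 days = May 29, 2007 onward; done May 30, 2007, after the minimum wait.
(4) permitted from June 29, 2007 + 21 days = July 20, 2007 onward; done July 17, 2007 — 3 days too early.
That is the first point of non-compliance.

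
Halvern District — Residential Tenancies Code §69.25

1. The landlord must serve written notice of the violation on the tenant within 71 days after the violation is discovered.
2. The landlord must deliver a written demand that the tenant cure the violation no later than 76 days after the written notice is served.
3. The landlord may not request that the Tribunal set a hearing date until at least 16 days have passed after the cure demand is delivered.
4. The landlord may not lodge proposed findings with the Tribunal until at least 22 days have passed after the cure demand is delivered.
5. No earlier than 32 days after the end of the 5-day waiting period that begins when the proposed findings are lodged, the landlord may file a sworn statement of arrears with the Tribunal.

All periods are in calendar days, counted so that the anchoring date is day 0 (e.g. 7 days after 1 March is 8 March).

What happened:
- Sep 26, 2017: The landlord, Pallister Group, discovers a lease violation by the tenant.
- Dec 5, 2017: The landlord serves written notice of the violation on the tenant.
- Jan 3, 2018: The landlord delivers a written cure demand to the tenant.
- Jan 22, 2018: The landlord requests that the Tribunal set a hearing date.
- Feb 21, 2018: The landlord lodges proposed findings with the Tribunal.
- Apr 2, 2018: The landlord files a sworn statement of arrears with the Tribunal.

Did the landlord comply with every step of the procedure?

(1) due by Sep 26, 2017 + 71 days = Dec 6, 2017; Dec 5, 2017 is within that limit.
(2) due by Dec 5, 2017 + 76 days = Feb 19, 2018; completed Jan 3, 2018, before the deadline.
(3) permitted from Jan 3, 2018 + 16 days = Jan 19, 2018 onward; done Jan 22, 2018, after the minimum wait.
(4) permitted from Jan 3, 2018 + 22 days = Jan 25, 2018 onward; Feb 21, 2018 is on or after that date.
(5) permitted from Feb 26, 2018 + 32 days = Mar 30, 2018 onward; Apr 2, 2018 is on or after that date.

Yes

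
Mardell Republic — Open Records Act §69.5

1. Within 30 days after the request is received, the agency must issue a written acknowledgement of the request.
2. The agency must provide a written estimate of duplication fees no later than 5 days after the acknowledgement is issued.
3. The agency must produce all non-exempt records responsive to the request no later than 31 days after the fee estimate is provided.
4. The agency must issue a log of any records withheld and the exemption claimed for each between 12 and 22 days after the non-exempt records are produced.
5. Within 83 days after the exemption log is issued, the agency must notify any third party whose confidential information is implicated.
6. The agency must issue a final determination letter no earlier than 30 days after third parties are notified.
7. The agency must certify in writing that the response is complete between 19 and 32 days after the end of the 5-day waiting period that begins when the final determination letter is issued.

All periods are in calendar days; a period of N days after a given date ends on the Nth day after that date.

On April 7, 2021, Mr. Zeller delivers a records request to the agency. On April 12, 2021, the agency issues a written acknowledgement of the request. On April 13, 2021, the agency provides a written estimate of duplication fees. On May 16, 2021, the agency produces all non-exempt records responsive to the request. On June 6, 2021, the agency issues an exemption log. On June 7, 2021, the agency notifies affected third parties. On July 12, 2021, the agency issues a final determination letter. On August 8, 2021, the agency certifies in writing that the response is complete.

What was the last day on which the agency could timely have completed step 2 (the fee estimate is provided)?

Step 2 runs from April 12, 2021, when the acknowledgement is issued. 5 days after April 12, 2021 is April 17, 2021.

April 17, 2021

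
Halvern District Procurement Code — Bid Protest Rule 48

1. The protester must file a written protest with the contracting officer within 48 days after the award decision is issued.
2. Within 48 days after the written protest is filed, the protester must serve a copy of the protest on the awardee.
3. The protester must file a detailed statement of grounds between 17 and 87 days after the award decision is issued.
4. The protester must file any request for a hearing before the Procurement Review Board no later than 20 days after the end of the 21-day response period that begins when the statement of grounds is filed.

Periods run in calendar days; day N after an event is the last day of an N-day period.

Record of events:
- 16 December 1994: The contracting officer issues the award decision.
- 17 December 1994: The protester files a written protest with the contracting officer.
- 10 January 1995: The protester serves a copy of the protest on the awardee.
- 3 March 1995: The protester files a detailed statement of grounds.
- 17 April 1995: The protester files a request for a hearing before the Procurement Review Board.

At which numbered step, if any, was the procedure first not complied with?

Step 1: 48 days after 16 December 1994 (when the award decision is issued) is 2 February 1995; done 17 December 1994 — timely.
Step 2: 48 days after 17 December 1994 (when the written protest is filed) is 3 February 1995; done 10 January 1995 — timely.
Step 3: the window is 17–87 days after 16 December 1994 (when the award decision is issued), so 2 January 1995 through 13 March 1995; 3 March 1995 falls inside that range.
Step 4: 20 days after 24 March 1995 (end of the 21-day response period, which began when the statement of grounds is filed on 3 March 1995) is 13 April 1995; done 17 April 1995 — 4 days late.
No need to go further; step 4 was not satisfied.

Step 4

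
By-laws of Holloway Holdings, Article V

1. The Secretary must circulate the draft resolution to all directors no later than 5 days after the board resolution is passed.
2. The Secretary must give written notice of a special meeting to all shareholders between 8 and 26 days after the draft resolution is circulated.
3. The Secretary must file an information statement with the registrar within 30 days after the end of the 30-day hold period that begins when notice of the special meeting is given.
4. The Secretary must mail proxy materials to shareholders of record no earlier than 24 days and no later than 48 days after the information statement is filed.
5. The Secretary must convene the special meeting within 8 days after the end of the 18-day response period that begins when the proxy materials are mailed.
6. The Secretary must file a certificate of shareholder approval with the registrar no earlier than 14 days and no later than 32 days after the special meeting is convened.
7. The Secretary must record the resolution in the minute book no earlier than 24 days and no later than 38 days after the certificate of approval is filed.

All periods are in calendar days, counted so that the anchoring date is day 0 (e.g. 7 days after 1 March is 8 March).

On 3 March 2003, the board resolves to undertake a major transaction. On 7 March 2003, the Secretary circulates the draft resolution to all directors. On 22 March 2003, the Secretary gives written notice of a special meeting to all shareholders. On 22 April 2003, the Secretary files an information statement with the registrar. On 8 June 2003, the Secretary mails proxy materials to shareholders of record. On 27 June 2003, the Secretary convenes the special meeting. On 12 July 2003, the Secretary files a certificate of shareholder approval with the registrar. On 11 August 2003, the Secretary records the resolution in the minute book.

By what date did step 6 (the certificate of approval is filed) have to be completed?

Step 6 runs from 27 June 2003, when the special meeting is convened. The window is 14–32 days after 27 June 2003; it closes on 29 July 2003.

29 July 2003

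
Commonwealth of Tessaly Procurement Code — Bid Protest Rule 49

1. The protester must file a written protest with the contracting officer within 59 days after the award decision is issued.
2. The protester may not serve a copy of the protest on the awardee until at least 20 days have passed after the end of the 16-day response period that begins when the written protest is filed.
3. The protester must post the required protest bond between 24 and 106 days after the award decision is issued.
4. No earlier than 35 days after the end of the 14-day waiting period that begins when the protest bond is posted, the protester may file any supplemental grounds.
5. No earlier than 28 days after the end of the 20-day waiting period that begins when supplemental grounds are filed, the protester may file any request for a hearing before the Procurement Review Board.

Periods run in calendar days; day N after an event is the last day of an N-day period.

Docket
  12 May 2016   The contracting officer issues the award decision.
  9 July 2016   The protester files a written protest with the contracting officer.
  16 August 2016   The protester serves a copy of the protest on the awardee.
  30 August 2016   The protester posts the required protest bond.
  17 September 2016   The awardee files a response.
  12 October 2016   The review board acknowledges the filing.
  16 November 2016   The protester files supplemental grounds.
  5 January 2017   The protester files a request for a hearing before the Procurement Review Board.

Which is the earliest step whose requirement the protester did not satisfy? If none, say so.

Step 1 — counting 59 days from 12 May 2016 (when the award decision is issued) gives a deadline of 10 July 2016; done 9 July 2016 — timely.
Step 2 — must wait 20 days from 25 July 2016 (end of the 16-day response period, which began when the written protest is filed on 9 July 2016), so not before 14 August 2016; done 16 August 2016 — permitted.
Step 3 — 24 and 106 days from 12 May 2016 (when the award decision is issued) are 5 June 2016 and 26 August 2016 respectively; 30 August 2016 is 4 days past the end of the window.

Step 3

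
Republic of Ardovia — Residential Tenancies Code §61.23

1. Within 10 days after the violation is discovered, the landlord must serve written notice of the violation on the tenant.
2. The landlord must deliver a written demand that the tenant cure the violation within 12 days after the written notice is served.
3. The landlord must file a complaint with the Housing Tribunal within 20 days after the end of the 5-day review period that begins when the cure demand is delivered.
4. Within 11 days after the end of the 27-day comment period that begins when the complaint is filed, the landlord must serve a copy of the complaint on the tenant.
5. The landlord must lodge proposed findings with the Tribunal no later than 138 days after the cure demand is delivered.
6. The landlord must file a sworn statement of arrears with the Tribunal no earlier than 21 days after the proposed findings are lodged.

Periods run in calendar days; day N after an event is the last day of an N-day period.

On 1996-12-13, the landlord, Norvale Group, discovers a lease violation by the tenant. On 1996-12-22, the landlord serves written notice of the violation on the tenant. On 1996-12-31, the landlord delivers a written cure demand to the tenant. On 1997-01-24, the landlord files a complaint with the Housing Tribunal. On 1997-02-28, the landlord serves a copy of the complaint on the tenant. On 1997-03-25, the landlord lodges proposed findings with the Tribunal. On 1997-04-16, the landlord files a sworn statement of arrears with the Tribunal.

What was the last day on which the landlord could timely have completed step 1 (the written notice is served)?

Step 1 runs from 1996-12-13, when the violation is discovered. 10 days after 1996-12-13 is 1996-12-23.

1996-12-23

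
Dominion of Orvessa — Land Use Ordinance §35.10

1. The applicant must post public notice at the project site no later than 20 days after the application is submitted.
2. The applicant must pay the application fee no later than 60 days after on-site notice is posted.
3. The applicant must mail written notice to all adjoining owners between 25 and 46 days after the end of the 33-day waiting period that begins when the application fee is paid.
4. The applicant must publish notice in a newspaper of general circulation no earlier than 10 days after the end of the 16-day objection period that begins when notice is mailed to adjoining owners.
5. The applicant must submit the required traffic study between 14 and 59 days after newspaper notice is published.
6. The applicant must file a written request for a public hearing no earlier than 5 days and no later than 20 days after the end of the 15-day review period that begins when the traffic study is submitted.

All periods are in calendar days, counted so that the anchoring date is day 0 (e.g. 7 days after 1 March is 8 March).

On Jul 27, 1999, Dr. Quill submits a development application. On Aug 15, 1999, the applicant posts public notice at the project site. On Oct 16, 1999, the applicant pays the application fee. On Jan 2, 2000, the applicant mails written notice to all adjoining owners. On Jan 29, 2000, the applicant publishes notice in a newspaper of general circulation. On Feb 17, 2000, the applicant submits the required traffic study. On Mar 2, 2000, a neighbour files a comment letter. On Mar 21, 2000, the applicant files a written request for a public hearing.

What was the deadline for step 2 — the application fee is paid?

Oct 14, 1999

Step 2 runs from Aug 15, 1999, when on-site notice is posted. 60 days after Aug 15, 1999 is Oct 14, 1999.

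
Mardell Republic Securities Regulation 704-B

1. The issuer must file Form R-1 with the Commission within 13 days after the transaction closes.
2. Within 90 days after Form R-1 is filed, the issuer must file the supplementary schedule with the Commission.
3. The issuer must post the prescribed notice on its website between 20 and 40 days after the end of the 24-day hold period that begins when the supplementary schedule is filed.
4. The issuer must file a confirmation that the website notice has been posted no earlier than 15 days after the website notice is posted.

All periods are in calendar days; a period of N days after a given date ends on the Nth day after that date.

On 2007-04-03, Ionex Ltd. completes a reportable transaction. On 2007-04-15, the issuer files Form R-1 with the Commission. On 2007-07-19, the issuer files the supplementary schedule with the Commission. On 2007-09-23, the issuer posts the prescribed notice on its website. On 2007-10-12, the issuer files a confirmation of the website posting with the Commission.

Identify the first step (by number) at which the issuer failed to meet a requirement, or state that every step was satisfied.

Step 1 — counting 13 days from 2007-04-03 (when the transaction closes) gives a deadline of 2007-04-16; completed 2007-04-15, before the deadline.
Step 2 — counting 90 days from 2007-04-15 (when Form R-1 is filed) gives a deadline of 2007-07-14; not done until 2007-07-19, 5 days after the deadline.
The analysis stops there.

Step 2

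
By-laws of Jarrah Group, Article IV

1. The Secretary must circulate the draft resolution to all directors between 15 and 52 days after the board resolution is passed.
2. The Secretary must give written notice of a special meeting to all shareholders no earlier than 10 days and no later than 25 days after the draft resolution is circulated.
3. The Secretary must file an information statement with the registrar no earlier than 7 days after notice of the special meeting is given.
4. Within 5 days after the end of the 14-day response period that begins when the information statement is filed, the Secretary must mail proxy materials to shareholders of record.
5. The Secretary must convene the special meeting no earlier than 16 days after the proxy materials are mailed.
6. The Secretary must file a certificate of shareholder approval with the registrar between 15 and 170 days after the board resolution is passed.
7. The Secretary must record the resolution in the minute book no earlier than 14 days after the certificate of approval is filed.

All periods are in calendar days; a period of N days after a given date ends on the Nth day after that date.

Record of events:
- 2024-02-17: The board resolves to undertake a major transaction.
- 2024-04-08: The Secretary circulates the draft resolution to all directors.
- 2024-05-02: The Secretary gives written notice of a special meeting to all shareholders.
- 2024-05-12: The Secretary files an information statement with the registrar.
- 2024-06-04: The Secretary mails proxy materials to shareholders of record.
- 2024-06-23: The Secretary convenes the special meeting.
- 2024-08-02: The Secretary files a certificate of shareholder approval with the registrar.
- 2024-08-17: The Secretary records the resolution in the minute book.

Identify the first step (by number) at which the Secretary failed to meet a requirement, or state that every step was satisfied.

Step 4

(1) the permitted window runs from 2024-02-17 + 15 = 2024-03-03 to 2024-02-17 + 52 = 2024-04-09; done 2024-04-08, which is between those dates.
(2) the permitted window runs from 2024-04-08 + 10 = 2024-04-18 to 2024-04-08 + 25 = 2024-05-03; done 2024-05-02, which is between those dates.
(3) permitted from 2024-05-02 + 7 days = 2024-05-09 onward; done 2024-05-12, after the minimum wait.
(4) due by 2024-05-26 + 5 days = 2024-05-31; 2024-06-04 misses that deadline by 4 days.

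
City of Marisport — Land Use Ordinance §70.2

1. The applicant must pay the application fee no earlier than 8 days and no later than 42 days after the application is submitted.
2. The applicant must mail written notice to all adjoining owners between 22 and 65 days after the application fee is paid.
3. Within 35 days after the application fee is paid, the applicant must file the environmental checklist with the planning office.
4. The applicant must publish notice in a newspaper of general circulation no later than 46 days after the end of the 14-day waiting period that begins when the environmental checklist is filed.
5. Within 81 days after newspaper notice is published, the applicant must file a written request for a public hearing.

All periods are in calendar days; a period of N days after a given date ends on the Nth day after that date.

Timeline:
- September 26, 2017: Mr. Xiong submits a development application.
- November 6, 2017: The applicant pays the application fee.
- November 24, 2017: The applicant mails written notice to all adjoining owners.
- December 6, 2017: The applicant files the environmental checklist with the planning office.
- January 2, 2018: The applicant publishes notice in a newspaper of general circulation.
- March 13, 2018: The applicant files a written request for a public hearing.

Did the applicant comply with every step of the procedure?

(1) the permitted window runs from September 26, 2017 + 8 = October 4, 2017 to September 26, 2017 + 42 = November 7, 2017; done November 6, 2017 — within the window.
(2) the permitted window runs from November 6, 2017 + 22 = November 28, 2017 to November 6, 2017 + 65 = January 10, 2018; November 24, 2017 is 4 days too early.

No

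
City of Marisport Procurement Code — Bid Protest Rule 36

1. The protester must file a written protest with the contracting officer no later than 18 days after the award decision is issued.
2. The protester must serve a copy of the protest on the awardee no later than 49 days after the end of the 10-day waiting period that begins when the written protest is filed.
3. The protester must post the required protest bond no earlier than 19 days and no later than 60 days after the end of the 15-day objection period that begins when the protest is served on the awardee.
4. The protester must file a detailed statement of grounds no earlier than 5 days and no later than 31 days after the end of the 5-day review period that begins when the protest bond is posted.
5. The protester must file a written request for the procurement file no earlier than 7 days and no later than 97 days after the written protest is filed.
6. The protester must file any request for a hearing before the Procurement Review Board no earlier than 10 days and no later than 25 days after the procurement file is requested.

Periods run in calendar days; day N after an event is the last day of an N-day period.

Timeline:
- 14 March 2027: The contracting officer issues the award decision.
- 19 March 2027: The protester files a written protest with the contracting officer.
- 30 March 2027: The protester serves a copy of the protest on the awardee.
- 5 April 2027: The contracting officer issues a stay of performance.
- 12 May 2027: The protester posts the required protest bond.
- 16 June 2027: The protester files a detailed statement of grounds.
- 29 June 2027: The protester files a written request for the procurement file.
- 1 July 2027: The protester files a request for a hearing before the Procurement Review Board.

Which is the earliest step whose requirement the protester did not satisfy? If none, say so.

Step 1 — counting 18 days from 14 March 2027 (when the award decision is issued) gives a deadline of 1 April 2027; done 19 March 2027 — timely.
Step 2 — counting 49 days from 29 March 2027 (end of the 10-day waiting period, which began when the written protest is filed on 19 March 2027) gives a deadline of 17 May 2027; 30 March 2027 is within that limit.
Step 3 — 19 and 60 days from 14 April 2027 (end of the 15-day objection period, which began when the protest is served on the awardee on 30 March 2027) are 3 May 2027 and 13 June 2027 respectively; done 12 May 2027 — within the window.
Step 4 — 5 and 31 days from 17 May 2027 (end of the 5-day review period, which began when the protest bond is posted on 12 May 2027) are 22 May 2027 and 17 June 2027 respectively; done 16 June 2027 — within the window.
Step 5 — 7 and 97 days from 19 March 2027 (when the written protest is filed) are 26 March 2027 and 24 June 2027 respectively; done 29 June 2027 — 5 days after the window closed.
The analysis stops there.

Step 5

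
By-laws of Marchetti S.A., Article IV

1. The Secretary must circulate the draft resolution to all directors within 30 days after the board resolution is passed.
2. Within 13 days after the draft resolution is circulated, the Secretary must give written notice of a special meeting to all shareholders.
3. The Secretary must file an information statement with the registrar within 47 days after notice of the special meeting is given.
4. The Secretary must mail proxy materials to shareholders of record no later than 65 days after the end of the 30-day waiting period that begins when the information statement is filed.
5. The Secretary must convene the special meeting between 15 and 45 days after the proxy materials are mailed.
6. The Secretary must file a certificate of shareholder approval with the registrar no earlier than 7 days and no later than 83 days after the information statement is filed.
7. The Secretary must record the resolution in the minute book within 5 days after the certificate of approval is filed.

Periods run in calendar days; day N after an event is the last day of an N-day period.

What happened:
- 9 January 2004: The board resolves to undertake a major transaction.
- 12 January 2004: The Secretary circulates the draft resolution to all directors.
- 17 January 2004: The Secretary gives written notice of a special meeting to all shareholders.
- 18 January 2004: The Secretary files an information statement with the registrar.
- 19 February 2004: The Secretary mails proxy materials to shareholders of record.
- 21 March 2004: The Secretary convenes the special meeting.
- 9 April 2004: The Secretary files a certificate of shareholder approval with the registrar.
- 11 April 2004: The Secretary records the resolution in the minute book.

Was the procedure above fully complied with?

Step 1 — counting 30 days from 9 January 2004 (when the board resolution is passed) gives a deadline of 8 February 2004; 12 January 2004 is within that limit.
Step 2 — counting 13 days from 12 January 2004 (when the draft resolution is circulated) gives a deadline of 25 January 2004; completed 17 January 2004, before the deadline.
Step 3 — counting 47 days from 17 January 2004 (when notice of the special meeting is given) gives a deadline of 4 March 2004; done 18 January 2004 — timely.
Step 4 — counting 65 days from 17 February 2004 (end of the 30-day waiting period, which began when the information statement is filed on 18 January 2004) gives a deadline of 22 April 2004; completed 19 February 2004, before the deadline.
Step 5 — 15 and 45 days from 19 February 2004 (when the proxy materials are mailed) are 5 March 2004 and 4 April 2004 respectively; 21 March 2004 falls inside that range.
Step 6 — 7 and 83 days from 18 January 2004 (when the information statement is filed) are 25 January 2004 and 10 April 2004 respectively; done 9 April 2004, which is between those dates.
Step 7 — counting 5 days from 9 April 2004 (when the certificate of approval is filed) gives a deadline of 14 April 2004; done 11 April 2004 — timely.

Yes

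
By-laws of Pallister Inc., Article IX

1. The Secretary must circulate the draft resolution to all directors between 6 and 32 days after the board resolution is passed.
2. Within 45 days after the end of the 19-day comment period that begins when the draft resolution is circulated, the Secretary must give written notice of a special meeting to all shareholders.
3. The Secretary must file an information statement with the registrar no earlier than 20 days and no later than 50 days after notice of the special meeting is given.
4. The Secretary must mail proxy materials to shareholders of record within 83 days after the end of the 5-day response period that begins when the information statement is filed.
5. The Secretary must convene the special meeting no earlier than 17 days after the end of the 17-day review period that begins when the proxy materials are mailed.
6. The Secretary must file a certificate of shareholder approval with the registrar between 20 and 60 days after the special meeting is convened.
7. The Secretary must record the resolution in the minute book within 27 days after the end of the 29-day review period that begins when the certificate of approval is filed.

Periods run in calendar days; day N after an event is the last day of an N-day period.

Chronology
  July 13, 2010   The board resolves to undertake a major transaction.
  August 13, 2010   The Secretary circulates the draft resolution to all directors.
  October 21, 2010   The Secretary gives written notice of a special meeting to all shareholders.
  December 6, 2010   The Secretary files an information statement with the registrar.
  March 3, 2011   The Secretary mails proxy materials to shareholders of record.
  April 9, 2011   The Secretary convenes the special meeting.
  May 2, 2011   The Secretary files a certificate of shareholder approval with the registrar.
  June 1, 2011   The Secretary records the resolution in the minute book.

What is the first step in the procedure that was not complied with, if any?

Step 2

Step 1 — 6 and 32 days from July 13, 2010 (when the board resolution is passed) are July 19, 2010 and August 14, 2010 respectively; August 13, 2010 falls inside that range.
Step 2 — counting 45 days from September 1, 2010 (end of the 19-day comment period, which began when the draft resolution is circulated on August 13, 2010) gives a deadline of October 16, 2010; done October 21, 2010 — 5 days late.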